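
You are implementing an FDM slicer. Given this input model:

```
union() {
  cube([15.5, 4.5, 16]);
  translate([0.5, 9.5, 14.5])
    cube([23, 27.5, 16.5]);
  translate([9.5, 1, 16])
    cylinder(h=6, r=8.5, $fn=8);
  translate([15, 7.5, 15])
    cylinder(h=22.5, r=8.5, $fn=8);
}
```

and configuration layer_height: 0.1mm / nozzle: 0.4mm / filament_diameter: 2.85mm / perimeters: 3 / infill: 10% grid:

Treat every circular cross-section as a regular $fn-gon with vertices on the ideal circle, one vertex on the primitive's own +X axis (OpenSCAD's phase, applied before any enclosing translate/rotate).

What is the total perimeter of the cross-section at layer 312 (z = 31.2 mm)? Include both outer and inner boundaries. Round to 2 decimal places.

At z = 31.2 mm: the cube is absent (z outside [0, 16]); the cube at (0.5, 9.5) is not intersected at this z (z outside [14.5, 31]); the cylinder at (9.5, 1) is not intersected at this z (z outside [16, 22]); the r=8.5 cylinder at (15, 7.5) gives a regular 8-gon of circumradius 8.5 (constant along its height) (perimeter = 2·8·8.500·sin(180°/8) = 52.04 mm); Combining (union): only the r=8.5 cylinder at (15, 7.5) is present, so the union is just that shape — boundary = 52.04 mm. Overall, the cross-section is a single solid region. Total boundary length (outer) = 52.04 mm.

52.04 mm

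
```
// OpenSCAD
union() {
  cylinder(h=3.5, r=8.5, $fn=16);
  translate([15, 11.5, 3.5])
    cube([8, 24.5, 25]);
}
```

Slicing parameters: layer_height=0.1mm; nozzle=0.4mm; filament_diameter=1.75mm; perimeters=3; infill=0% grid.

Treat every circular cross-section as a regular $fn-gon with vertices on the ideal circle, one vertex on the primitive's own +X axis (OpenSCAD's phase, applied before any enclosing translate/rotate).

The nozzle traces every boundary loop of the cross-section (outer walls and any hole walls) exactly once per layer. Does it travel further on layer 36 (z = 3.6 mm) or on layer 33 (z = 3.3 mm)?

Layer 36 (z = 3.6): the cylinder is absent (z outside [0, 3.5]); the cube at (15, 11.5) is present — its section is the full 8×24.5 rectangle (perimeter 65.00 mm); Merging all regions: only the 8×24.5 cube at (15, 11.5) is present, so the union is just that shape — boundary = 65.00 mm. So its perimeter = 65.00 mm. Layer 33 (z = 3.3): the cylinder: section is a regular 16-gon, circumradius r=8.5 (perimeter = 2·16·8.500·sin(180°/16) = 53.06 mm); the cube at (15, 11.5) is not intersected at this z (z outside [3.5, 28.5]); Merging all regions: only the r=8.5 cylinder is present, so the union is just that shape — boundary = 53.06 mm. So its perimeter = 53.06 mm. Layer 36 is larger (65.00 vs 53.06 mm).

layer 36 (z = 3.6 mm)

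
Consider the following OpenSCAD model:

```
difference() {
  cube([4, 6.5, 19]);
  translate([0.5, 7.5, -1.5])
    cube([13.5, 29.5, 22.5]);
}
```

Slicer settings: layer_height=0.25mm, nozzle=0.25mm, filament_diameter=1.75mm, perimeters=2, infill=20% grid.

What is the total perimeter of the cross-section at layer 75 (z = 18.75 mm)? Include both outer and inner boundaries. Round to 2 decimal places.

21.00 mm

At z = 18.75 mm: the 4×6.5 cube contributes its full rectangle (perimeter 21.00 mm); the cube at (0.5, 7.5) is present — its section is the full 13.5×29.5 rectangle (perimeter 86.00 mm); After the difference (first − rest): starting from the 4×6.5 cube, the 13.5×29.5 cube at (0.5, 7.5) misses the remaining region (no effect) — boundary = 21.00 mm. Overall, the cross-section is a single solid region. Total boundary length (outer) = 21.00 mm.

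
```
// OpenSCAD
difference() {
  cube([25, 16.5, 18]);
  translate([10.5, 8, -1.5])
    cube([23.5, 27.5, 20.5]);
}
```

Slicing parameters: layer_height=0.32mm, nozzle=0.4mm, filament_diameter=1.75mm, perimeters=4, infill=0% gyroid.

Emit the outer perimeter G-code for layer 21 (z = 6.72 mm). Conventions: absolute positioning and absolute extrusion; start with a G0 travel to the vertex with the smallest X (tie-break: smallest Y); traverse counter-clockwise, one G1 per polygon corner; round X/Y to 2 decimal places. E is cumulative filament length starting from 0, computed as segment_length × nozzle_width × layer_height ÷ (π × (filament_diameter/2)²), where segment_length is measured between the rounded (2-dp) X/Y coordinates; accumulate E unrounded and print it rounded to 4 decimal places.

G0 X0.00 Y0.00 Z6.72
G1 X25.00 Y0.00 E1.3304
G1 X25.00 Y8.00 E1.7561
G1 X10.50 Y8.00 E2.5278
G1 X10.50 Y16.50 E2.9801
G1 X0.00 Y16.50 E3.5389
G1 X0.00 Y0.00 E4.4169

At z = 6.72 mm: the cube (footprint 25×16.5) is included at this height; the 23.5×27.5 cube at (10.5, 8) contributes its full rectangle; Taking the first minus the rest: starting from the 25×16.5 cube, the 23.5×27.5 cube at (10.5, 8) partially overlaps it — only the 123.25 mm² overlap (of its 646.25 mm²) is removed, clipping the outline — 1 connected region. The outline is a single polygon with 6 vertices. Extrusion per mm of travel: 0.4 × 0.32 / (π × 0.875²) = 0.053216. Accumulating E over each segment gives final E = 4.4169.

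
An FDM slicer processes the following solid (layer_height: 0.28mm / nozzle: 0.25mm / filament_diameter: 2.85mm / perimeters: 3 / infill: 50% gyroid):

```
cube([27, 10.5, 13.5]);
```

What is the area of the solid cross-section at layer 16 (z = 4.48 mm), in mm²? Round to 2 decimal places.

At z = 4.48 mm: the cube is present — its section is the full 27×10.5 rectangle (area 283.50 mm²). Overall, the cross-section is a single solid region. Net area = 283.50 mm².

283.50 mm²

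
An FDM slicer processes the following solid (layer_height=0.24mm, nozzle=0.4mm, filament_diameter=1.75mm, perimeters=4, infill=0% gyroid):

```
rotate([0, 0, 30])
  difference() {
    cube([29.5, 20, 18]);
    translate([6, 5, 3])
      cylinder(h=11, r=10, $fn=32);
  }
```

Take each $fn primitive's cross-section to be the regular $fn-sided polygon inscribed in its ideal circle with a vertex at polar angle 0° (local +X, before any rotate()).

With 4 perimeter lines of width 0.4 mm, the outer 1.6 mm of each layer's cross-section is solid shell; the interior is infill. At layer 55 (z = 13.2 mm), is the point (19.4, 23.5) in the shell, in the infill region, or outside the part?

At z = 13.2 mm: the cube (footprint 29.5×20) is included at this height; the r=10 cylinder at (6, 5) gives a regular 32-gon of circumradius 10 (constant along its height); After the difference (first − rest): starting from the 29.5×20 cube, the r=10 cylinder at (6, 5) partially overlaps it — only the 211.67 mm² overlap (of its 312.14 mm²) is removed, clipping the outline — 1 connected region; (whole slice rotated 30° about Z — lengths, areas and connectivity unchanged). Overall, the cross-section is a single solid region. Undo the 30° rotation: the query point maps to (28.551, 10.652) in the un-rotated model frame. The nearest boundary edge runs (29.50, 20.00)→(29.50, 0.00); distance from the point to it = 0.95 mm. The point is inside the cross-section, 0.95 mm from the nearest boundary — within the 1.6 mm shell band (4 × 0.4).

shell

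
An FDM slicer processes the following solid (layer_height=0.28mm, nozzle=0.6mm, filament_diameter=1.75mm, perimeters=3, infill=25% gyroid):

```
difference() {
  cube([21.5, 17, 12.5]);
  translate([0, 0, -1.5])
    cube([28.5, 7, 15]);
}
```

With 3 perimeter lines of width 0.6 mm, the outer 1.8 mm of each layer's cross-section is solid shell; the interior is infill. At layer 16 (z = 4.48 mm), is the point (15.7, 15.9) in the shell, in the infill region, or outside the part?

At z = 4.48 mm: the 21.5×17 cube contributes its full rectangle; the cube is present — its section is the full 28.5×7 rectangle; Taking the first minus the rest: starting from the 21.5×17 cube, the 28.5×7 cube partially overlaps it — only the 150.50 mm² overlap (of its 199.50 mm²) is removed, clipping the outline — 1 connected region. Overall, the cross-section is a single solid region. The nearest boundary edge runs (0.00, 17.00)→(21.50, 17.00); distance from the point to it = 1.10 mm. The point is inside the cross-section, 1.10 mm from the nearest boundary — within the 1.8 mm shell band (3 × 0.6).

shell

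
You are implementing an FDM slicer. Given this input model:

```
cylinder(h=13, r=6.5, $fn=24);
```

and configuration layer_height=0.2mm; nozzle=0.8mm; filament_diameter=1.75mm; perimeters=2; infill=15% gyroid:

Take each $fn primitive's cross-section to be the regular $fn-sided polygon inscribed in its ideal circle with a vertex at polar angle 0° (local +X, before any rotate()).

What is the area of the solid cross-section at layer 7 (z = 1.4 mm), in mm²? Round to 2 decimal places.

131.22 mm²

At z = 1.4 mm: the r=6.5 cylinder contributes a regular 24-gon of circumradius 6.5 (area = (24/2)·6.500²·sin(360°/24) = 131.22 mm²). Overall, the cross-section is a single solid region. Net area = 131.22 mm².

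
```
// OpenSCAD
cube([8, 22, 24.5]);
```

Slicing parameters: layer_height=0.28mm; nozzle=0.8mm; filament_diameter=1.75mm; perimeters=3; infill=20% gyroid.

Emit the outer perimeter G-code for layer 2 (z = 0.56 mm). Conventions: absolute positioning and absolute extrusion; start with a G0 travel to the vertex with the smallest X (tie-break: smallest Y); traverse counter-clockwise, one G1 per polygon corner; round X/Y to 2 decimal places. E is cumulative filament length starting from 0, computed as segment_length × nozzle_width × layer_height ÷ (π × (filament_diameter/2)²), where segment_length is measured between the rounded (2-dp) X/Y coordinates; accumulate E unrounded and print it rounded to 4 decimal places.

At z = 0.56 mm: the cube is present — its section is the full 8×22 rectangle. The outline is a single polygon with 4 vertices. Extrusion per mm of travel: 0.8 × 0.28 / (π × 0.875²) = 0.093128. Accumulating E over each segment gives final E = 5.5877.

G0 X0.00 Y0.00 Z0.56
G1 X8.00 Y0.00 E0.7450
G1 X8.00 Y22.00 E2.7939
G1 X0.00 Y22.00 E3.5389
G1 X0.00 Y0.00 E5.5877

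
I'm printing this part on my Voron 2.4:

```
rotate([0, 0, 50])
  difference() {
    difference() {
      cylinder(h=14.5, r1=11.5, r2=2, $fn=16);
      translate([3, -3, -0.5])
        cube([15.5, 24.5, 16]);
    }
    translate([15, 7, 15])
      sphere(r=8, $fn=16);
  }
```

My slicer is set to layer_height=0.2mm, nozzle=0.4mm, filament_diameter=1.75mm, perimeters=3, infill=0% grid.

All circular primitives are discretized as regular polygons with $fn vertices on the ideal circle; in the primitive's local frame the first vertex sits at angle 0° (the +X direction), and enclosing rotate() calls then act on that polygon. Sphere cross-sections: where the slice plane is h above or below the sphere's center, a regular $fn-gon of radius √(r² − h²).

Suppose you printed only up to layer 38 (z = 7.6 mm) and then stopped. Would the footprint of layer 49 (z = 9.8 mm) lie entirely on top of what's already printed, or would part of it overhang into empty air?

Compare the two slices. At z = 7.6: the cone: at t=0.524 of its height the radius interpolates to r₁+(r₂−r₁)t = 6.521, giving a regular 16-gon of that circumradius (area = (16/2)·6.521²·sin(360°/16) = 130.17 mm²); the cube at (3, -3) is present — its section is the full 15.5×24.5 rectangle (area 379.75 mm²); Taking the first minus the rest: starting from the cone (130.17 mm²), the 15.5×24.5 cube at (3, -3) partially overlaps it — only the 23.54 mm² overlap (of its 379.75 mm²) is removed, clipping the outline — area = 106.63 mm²; the r=8 sphere at (15, 7) contributes a regular 16-gon of circumradius √(8²−7.4²) = 3.040 (area = (16/2)·3.040²·sin(360°/16) = 28.29 mm²); Subtracting the remaining from the first: starting from that combined region (106.63 mm²), the r=8 sphere at (15, 7) misses the remaining region (no effect) — area = 106.63 mm²; (rotated 50° about Z; rotation is an isometry so areas/perimeters/island counts are preserved). At z = 9.8: the cone: at t=0.676 of its height the radius interpolates to r₁+(r₂−r₁)t = 5.079, giving a regular 16-gon of that circumradius (area = (16/2)·5.079²·sin(360°/16) = 78.98 mm²); the cube at (3, -3) (footprint 15.5×24.5) is included at this height (area 379.75 mm²); Taking the first minus the rest: starting from the cone (78.98 mm²), the 15.5×24.5 cube at (3, -3) partially overlaps it — only the 10.75 mm² overlap (of its 379.75 mm²) is removed, clipping the outline — area = 68.24 mm²; the sphere at (15, 7): section is a regular 16-gon, circumradius = √(r²−h²) = √(8²−5.2²) = 6.079 (area = (16/2)·6.079²·sin(360°/16) = 113.15 mm²); Subtracting the remaining from the first: starting from the result so far (68.24 mm²), the r=8 sphere at (15, 7) misses the remaining region (no effect) — area = 68.24 mm²; (whole slice rotated 50° about Z — lengths, areas and connectivity unchanged). Checking containment: the cross-section at z = 9.8 is a subset of the cross-section at z = 7.6.

entirely on top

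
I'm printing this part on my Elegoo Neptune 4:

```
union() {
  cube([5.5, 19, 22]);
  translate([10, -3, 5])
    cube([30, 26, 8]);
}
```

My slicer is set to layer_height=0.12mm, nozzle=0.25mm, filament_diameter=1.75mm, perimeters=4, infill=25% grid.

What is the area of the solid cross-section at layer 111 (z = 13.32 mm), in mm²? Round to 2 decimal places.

104.50 mm²

At z = 13.32 mm: the cube is present — its section is the full 5.5×19 rectangle (area 104.50 mm²); the cube at (10, -3) is not intersected at this z (z outside [5, 13]); Combining (union): only the 5.5×19 cube is present, so the union is just that shape — area = 104.50 mm². Overall, the cross-section is a single solid region. Net area = 104.50 mm².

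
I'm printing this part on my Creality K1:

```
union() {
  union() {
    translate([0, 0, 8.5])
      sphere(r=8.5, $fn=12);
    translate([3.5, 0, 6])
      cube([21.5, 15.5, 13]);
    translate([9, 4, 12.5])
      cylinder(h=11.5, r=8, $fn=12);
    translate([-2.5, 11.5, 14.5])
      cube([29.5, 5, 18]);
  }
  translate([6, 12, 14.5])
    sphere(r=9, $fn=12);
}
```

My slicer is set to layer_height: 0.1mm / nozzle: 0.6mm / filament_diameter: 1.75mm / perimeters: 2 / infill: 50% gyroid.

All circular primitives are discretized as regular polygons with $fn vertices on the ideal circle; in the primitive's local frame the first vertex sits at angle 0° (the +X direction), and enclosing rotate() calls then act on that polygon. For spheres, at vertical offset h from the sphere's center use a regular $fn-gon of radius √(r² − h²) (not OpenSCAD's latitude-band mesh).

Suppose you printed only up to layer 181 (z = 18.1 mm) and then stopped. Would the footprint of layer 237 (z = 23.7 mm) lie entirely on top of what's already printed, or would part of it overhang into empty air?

Compare the two slices. At z = 18.1: the sphere is not intersected at this z (|z−center|=9.600 > r=8.5); the cube at (3.5, 0) (footprint 21.5×15.5) is included at this height (area 333.25 mm²); the r=8 cylinder at (9, 4) contributes a regular 12-gon of circumradius 8 (area = (12/2)·8.000²·sin(360°/12) = 192.00 mm²); the 29.5×5 cube at (-2.5, 11.5) contributes its full rectangle (area 147.50 mm²); Taking the union: the regions partially overlap — summed areas 672.75 mm² minus the doubly-counted overlap 224.98 mm² gives 447.77 mm² — area = 447.77 mm²; the r=9 sphere at (6, 12) contributes a regular 12-gon of circumradius √(9²−3.6²) = 8.249 (area = (12/2)·8.249²·sin(360°/12) = 204.12 mm²); Combining (union): the regions partially overlap — summed areas 651.89 mm² minus the doubly-counted overlap 149.39 mm² gives 502.50 mm² — area = 502.50 mm². At z = 23.7: the sphere does not reach this height (|z−center|=15.200 > r=8.5); the cube at (3.5, 0) is not intersected at this z (z outside [6, 19]); the r=8 cylinder at (9, 4) contributes a regular 12-gon of circumradius 8 (area = (12/2)·8.000²·sin(360°/12) = 192.00 mm²); the cube at (-2.5, 11.5) (footprint 29.5×5) is included at this height (area 147.50 mm²); Combining (union): the regions partially overlap — summed areas 339.50 mm² minus the doubly-counted overlap 0.93 mm² gives 338.57 mm² — area = 338.57 mm²; the sphere at (6, 12) does not reach this height (|z−center|=9.200 > r=9); Merging all regions: only the result so far is present, so the union is just that shape — area = 338.57 mm². Checking containment: the cross-section at z = 23.7 is a subset of the cross-section at z = 18.1.

entirely on top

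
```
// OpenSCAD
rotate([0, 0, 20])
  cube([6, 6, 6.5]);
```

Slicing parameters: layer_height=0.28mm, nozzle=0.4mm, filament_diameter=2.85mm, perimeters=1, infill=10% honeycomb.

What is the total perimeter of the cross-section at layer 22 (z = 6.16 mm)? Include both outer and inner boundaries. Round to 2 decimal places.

At z = 6.16 mm: the 6×6 cube contributes its full rectangle (perimeter 24.00 mm); (rotated 20° about Z; rotation is an isometry so areas/perimeters/island counts are preserved). Overall, the cross-section is a single solid region. Total boundary length (outer) = 24.00 mm.

24.00 mm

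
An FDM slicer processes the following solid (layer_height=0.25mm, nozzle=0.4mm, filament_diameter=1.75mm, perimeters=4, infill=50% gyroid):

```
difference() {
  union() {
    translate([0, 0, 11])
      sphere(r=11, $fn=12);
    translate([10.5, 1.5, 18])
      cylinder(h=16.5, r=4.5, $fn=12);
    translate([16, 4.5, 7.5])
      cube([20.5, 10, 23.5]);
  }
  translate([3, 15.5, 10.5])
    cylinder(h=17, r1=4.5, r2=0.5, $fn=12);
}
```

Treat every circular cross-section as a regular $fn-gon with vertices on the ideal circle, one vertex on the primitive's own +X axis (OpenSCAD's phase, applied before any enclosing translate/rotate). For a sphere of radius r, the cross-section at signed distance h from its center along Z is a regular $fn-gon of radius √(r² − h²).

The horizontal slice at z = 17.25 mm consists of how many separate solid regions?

2

At z = 17.25 mm: the sphere: section is a regular 12-gon, circumradius = √(r²−h²) = √(11²−6.25²) = 9.052; the cylinder at (10.5, 1.5) is absent (z outside [18, 34.5]); the cube at (16, 4.5) (footprint 20.5×10) is included at this height; Taking the union: the 2 present regions are separate (no shared area or edge), so areas and boundary lengths simply add and each stays a separate island — 2 connected regions; the cone at (3, 15.5): at t=0.397 of its height the radius interpolates to r₁+(r₂−r₁)t = 2.912, giving a regular 12-gon of that circumradius; Subtracting the remaining from the first: starting from the result so far, the cone at (3, 15.5) misses the remaining region (no effect) — 2 connected regions. The result has 2 disconnected regions.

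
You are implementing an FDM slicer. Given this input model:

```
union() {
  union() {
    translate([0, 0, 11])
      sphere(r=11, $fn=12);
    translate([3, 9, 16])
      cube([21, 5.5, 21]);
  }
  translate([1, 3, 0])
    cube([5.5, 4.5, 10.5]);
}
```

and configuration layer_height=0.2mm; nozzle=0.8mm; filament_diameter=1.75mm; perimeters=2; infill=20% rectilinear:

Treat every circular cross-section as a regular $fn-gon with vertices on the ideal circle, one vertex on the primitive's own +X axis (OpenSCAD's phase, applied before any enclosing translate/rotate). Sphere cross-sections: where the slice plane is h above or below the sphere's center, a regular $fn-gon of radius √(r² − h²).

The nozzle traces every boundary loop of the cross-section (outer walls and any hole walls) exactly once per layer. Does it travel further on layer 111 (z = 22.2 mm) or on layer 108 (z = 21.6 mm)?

Layer 111 (z = 22.2): the sphere is absent (|z−center|=11.200 > r=11); the cube at (3, 9) is present — its section is the full 21×5.5 rectangle (perimeter 53.00 mm); Taking the union: only the 21×5.5 cube at (3, 9) is present, so the union is just that shape — boundary = 53.00 mm; the cube at (1, 3) does not reach this height (z outside [0, 10.5]); Combining (union): only the result so far is present, so the union is just that shape — boundary = 53.00 mm. So its perimeter = 53.00 mm. Layer 108 (z = 21.6): the r=11 sphere slices to a regular 12-gon of circumradius 2.939 (√(r²−h²) with h=10.6 from center) (perimeter = 2·12·2.939·sin(180°/12) = 18.26 mm); the cube at (3, 9) is present — its section is the full 21×5.5 rectangle (perimeter 53.00 mm); Taking the union: the 2 present regions are separate (no shared area or edge), so areas and boundary lengths simply add and each stays a separate island — boundary = 71.26 mm; the cube at (1, 3) does not reach this height (z outside [0, 10.5]); Taking the union: only the result so far is present, so the union is just that shape — boundary = 71.26 mm. So its perimeter = 71.26 mm. Layer 108 is larger (71.26 vs 53.00 mm).

layer 108 (z = 21.6 mm)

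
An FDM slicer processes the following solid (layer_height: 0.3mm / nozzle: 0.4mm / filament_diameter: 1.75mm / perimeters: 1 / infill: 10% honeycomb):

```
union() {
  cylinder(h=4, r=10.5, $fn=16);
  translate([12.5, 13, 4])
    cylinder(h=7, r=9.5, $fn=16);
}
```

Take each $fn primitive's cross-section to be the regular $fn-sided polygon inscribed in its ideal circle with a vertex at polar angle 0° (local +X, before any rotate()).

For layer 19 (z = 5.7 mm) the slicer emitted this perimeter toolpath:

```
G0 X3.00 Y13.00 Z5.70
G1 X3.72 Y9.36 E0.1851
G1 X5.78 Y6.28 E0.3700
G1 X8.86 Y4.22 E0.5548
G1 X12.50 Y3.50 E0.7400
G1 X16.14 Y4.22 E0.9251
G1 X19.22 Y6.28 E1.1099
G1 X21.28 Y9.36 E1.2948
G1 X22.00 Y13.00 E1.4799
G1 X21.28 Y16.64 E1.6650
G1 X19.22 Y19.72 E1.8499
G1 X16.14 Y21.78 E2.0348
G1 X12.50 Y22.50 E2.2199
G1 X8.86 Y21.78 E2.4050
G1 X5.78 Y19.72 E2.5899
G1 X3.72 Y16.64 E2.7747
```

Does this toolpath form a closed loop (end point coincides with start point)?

Start point (G0): (3.00, 13.00). End point (last G1): the path does not return to the start — open.

no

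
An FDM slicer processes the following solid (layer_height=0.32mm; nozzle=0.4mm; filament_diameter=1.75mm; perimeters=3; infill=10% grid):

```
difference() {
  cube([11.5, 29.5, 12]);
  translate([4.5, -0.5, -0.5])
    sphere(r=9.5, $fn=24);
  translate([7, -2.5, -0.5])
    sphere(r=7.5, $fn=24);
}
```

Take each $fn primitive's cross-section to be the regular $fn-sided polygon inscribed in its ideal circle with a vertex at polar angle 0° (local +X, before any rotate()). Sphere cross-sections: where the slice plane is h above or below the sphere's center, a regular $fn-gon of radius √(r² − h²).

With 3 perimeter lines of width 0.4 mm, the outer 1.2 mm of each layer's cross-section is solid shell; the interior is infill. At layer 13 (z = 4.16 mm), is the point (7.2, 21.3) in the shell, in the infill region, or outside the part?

infill

At z = 4.16 mm: the cube is present — its section is the full 11.5×29.5 rectangle; the r=9.5 sphere at (4.5, -0.5) slices to a regular 24-gon of circumradius 8.279 (√(r²−h²) with h=4.66 from center); the r=7.5 sphere at (7, -2.5) contributes a regular 24-gon of circumradius √(7.5²−4.66²) = 5.877; Taking the first minus the rest: starting from the 11.5×29.5 cube, the r=9.5 sphere at (4.5, -0.5) partially overlaps it — only the 78.96 mm² overlap (of its 212.86 mm²) is removed, clipping the outline; the r=7.5 sphere at (7, -2.5) misses the remaining region (no effect) — 1 connected region. Overall, the cross-section is a single solid region. The nearest boundary edge runs (11.50, 29.50)→(11.50, 3.86); distance from the point to it = 4.30 mm. The point is inside the cross-section and 4.30 mm from the nearest boundary — more than the 1.2 mm shell width (3 × 0.4), so it's in the infill interior.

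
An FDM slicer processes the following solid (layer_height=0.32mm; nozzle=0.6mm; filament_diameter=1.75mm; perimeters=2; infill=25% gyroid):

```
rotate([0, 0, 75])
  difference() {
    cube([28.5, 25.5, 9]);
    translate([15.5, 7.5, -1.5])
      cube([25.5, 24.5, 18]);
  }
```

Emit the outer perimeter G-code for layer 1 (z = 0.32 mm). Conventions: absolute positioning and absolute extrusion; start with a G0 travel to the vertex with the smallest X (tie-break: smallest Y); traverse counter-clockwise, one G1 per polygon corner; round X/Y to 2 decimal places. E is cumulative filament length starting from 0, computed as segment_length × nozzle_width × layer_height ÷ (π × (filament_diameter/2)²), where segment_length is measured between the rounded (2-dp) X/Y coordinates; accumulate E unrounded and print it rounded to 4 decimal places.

G0 X-24.63 Y6.60 Z0.32
G1 X0.00 Y0.00 E2.0354
G1 X7.38 Y27.53 E4.3106
G1 X0.13 Y29.47 E4.9097
G1 X-3.23 Y16.91 E5.9475
G1 X-20.62 Y21.57 E7.3846
G1 X-24.63 Y6.60 E8.6217

At z = 0.32 mm: the cube (footprint 28.5×25.5) is included at this height; the cube at (15.5, 7.5) is present — its section is the full 25.5×24.5 rectangle; After the difference (first − rest): starting from the 28.5×25.5 cube, the 25.5×24.5 cube at (15.5, 7.5) partially overlaps it — only the 234.00 mm² overlap (of its 624.75 mm²) is removed, clipping the outline — 1 connected region; (rotated 75° about Z; rotation is an isometry so areas/perimeters/island counts are preserved). The outline is a single polygon with 6 vertices. Extrusion per mm of travel: 0.6 × 0.32 / (π × 0.875²) = 0.079824. Accumulating E over each segment gives final E = 8.6217.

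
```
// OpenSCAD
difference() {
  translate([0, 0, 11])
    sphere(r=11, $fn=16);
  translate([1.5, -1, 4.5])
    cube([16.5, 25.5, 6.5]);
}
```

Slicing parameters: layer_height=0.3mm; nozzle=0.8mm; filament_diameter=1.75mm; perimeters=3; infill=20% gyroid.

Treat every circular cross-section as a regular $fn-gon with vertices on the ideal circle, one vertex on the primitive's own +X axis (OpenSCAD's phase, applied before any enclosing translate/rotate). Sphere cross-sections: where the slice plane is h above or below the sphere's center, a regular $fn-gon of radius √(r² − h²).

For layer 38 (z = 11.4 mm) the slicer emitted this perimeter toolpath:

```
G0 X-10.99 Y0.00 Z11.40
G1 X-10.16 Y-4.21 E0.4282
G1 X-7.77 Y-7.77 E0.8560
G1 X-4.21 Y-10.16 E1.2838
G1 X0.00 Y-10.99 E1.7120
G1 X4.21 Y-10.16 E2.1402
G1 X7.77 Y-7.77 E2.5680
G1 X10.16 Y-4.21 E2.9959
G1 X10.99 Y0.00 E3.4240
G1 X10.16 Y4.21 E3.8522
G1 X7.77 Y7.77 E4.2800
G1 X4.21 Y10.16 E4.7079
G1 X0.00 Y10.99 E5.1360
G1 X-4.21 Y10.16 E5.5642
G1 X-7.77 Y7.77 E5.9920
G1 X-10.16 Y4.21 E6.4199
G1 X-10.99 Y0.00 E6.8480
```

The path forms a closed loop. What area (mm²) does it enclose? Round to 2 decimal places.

370.00 mm²

Apply the shoelace formula to the sequence of (X, Y) vertices; enclosed area = 370.00 mm².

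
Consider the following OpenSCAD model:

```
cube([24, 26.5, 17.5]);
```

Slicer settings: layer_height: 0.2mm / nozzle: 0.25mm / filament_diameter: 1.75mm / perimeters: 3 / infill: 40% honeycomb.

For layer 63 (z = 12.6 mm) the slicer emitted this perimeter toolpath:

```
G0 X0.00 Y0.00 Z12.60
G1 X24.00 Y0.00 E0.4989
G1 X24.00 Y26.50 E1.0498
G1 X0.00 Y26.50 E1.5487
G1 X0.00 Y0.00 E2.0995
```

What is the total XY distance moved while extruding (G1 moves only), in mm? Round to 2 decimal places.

Sum the Euclidean lengths of each G1 segment: total = 101.00 mm.

101.00 mm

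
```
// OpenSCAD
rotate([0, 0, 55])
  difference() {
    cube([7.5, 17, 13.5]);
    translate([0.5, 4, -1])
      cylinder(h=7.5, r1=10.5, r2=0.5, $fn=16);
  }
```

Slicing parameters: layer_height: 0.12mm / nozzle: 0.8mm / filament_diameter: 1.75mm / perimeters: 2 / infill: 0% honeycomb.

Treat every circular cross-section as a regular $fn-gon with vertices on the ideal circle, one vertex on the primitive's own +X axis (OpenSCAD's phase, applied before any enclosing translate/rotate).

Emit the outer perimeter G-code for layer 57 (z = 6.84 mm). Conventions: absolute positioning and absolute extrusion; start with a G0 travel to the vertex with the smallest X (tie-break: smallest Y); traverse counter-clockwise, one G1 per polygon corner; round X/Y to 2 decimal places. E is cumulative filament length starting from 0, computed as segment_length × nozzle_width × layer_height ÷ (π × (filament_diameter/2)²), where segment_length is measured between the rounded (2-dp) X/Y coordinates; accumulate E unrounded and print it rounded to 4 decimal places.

At z = 6.84 mm: the 7.5×17 cube contributes its full rectangle; the cone at (0.5, 4) is not intersected at this z (z outside [-1, 6.5]); Subtracting the remaining from the first: none of the subtracted shapes is present at this height, so the 7.5×17 cube is unchanged — 1 connected region; (whole slice rotated 55° about Z — lengths, areas and connectivity unchanged). The outline is a single polygon with 4 vertices. Extrusion per mm of travel: 0.8 × 0.12 / (π × 0.875²) = 0.039912. Accumulating E over each segment gives final E = 1.9555.

G0 X-13.93 Y9.75 Z6.84
G1 X0.00 Y0.00 E0.6786
G1 X4.30 Y6.14 E0.9778
G1 X-9.62 Y15.89 E1.6561
G1 X-13.93 Y9.75 E1.9555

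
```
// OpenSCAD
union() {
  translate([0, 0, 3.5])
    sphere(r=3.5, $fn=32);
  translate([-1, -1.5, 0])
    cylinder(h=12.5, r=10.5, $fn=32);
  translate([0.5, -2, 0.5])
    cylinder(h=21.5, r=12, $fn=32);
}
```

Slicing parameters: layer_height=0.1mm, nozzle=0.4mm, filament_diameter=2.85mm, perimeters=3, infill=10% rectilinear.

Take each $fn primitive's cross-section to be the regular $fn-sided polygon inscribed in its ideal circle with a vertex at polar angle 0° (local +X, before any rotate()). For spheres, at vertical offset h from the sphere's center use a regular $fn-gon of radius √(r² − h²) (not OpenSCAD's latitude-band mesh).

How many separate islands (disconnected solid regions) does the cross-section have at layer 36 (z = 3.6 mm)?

1

At z = 3.6 mm: the r=3.5 sphere slices to a regular 32-gon of circumradius 3.499 (√(r²−h²) with h=0.1 from center); the r=10.5 cylinder at (-1, -1.5) contributes a regular 32-gon of circumradius 10.5; the r=12 cylinder at (0.5, -2) gives a regular 32-gon of circumradius 12 (constant along its height); Taking the union: the regions partially overlap (shared area 381.91 mm²), so overlapping operands fuse into one piece — 1 connected region. Overall, the cross-section is a single solid region. Island count = 1.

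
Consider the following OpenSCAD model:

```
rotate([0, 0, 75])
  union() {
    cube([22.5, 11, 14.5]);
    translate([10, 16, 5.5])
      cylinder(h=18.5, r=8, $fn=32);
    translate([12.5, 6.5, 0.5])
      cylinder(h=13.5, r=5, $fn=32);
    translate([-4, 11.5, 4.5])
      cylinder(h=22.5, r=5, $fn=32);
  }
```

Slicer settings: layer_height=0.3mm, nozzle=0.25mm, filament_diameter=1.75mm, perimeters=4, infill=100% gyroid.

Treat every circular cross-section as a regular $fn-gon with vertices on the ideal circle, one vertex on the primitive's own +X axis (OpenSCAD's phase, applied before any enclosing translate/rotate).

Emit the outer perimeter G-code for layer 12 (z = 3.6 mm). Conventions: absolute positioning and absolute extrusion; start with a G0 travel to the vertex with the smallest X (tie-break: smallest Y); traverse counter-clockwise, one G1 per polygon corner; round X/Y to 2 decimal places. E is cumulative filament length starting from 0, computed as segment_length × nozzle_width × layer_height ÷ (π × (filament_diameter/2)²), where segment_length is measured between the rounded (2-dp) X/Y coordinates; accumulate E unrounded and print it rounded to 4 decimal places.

At z = 3.6 mm: the cube (footprint 22.5×11) is included at this height; the cylinder at (10, 16) does not reach this height (z outside [5.5, 24]); the cylinder at (12.5, 6.5): section is a regular 32-gon, circumradius r=5; the cylinder at (-4, 11.5) is absent (z outside [4.5, 27]); Taking the union: the regions partially overlap (shared area 76.64 mm²), so overlapping operands fuse into one piece — 1 connected region; (rotated 75° about Z; rotation is an isometry so areas/perimeters/island counts are preserved). The outline is a single polygon with 11 vertices. Extrusion per mm of travel: 0.25 × 0.3 / (π × 0.875²) = 0.031181. Accumulating E over each segment gives final E = 2.0938.

G0 X-10.63 Y2.85 Z3.60
G1 X0.00 Y0.00 E0.3432
G1 X5.82 Y21.73 E1.0446
G1 X-4.80 Y24.58 E1.3875
G1 X-6.84 Y16.99 E1.6325
G1 X-7.01 Y16.80 E1.6405
G1 X-7.53 Y15.97 E1.6710
G1 X-7.87 Y15.05 E1.7016
G1 X-8.03 Y14.08 E1.7323
G1 X-8.00 Y13.10 E1.7628
G1 X-7.94 Y12.86 E1.7706
G1 X-10.63 Y2.85 E2.0938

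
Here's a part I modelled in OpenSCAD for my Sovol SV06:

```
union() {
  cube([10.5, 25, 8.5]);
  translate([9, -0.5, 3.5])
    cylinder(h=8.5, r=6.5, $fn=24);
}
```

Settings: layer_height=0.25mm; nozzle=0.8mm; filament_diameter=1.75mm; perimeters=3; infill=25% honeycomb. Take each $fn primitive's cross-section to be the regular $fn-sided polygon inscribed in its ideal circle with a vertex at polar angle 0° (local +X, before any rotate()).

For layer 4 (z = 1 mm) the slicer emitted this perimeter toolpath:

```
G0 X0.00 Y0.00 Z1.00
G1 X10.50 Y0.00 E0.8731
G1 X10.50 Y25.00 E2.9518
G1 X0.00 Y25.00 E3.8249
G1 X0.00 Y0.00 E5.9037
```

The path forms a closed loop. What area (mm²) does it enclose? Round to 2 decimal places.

Apply the shoelace formula to the sequence of (X, Y) vertices; enclosed area = 262.50 mm².

262.50 mm²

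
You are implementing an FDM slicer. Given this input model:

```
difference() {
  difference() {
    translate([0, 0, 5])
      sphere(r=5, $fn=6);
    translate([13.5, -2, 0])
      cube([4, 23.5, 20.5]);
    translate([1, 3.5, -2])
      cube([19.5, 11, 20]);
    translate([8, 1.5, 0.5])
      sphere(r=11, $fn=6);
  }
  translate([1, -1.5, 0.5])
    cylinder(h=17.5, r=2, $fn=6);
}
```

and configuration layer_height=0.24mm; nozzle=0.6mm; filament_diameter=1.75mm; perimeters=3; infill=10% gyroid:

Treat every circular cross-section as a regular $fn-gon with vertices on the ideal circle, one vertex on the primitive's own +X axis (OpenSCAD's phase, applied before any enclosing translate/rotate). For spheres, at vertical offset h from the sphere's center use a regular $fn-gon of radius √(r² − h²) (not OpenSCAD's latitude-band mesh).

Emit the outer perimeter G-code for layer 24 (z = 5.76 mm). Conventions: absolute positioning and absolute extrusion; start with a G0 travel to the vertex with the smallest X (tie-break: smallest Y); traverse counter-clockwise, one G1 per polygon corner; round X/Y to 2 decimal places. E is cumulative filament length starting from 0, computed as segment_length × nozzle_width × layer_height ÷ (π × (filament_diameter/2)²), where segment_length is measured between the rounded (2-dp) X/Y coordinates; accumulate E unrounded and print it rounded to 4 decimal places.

G0 X-4.94 Y0.00 Z5.76
G1 X-2.47 Y-4.28 E0.2958
G1 X1.68 Y-4.28 E0.5443
G1 X1.07 Y-3.23 E0.6170
G1 X0.00 Y-3.23 E0.6811
G1 X-1.00 Y-1.50 E0.8007
G1 X-0.46 Y-0.57 E0.8651
G1 X-1.66 Y1.50 E1.0083
G1 X-0.06 Y4.28 E1.2003
G1 X-2.47 Y4.28 E1.3446
G1 X-4.94 Y0.00 E1.6405

At z = 5.76 mm: the sphere: section is a regular 6-gon, circumradius = √(r²−h²) = √(5²−0.76²) = 4.942; the 4×23.5 cube at (13.5, -2) contributes its full rectangle; the 19.5×11 cube at (1, 3.5) contributes its full rectangle; the r=11 sphere at (8, 1.5) slices to a regular 6-gon of circumradius 9.661 (√(r²−h²) with h=5.26 from center); Taking the first minus the rest: starting from the r=5 sphere, the 4×23.5 cube at (13.5, -2) misses the remaining region (no effect); the 19.5×11 cube at (1, 3.5) partially overlaps it — only the 1.32 mm² overlap (of its 214.50 mm²) is removed, clipping the outline; the r=11 sphere at (8, 1.5) partially overlaps it — only the 32.75 mm² overlap (of its 242.48 mm²) is removed, clipping the outline — 1 connected region; the cylinder at (1, -1.5): section is a regular 6-gon, circumradius r=2; After the difference (first − rest): starting from that combined region, the r=2 cylinder at (1, -1.5) partially overlaps it — only the 2.35 mm² overlap (of its 10.39 mm²) is removed, clipping the outline — 1 connected region. The outline is a single polygon with 10 vertices. Extrusion per mm of travel: 0.6 × 0.24 / (π × 0.875²) = 0.059868. Accumulating E over each segment gives final E = 1.6405.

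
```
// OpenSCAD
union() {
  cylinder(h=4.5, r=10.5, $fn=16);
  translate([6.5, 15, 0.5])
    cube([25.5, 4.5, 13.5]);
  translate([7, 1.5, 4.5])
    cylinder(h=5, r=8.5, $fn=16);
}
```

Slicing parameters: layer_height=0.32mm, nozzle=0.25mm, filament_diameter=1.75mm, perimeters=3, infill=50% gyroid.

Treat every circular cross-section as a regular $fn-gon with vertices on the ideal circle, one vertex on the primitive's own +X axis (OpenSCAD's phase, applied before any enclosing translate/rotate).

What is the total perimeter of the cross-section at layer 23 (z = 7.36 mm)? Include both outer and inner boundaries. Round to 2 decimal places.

113.06 mm

At z = 7.36 mm: the cylinder is not intersected at this z (z outside [0, 4.5]); the 25.5×4.5 cube at (6.5, 15) contributes its full rectangle (perimeter 60.00 mm); the cylinder at (7, 1.5): section is a regular 16-gon, circumradius r=8.5 (perimeter = 2·16·8.500·sin(180°/16) = 53.06 mm); Taking the union: the 2 present regions are separate (no shared area or edge), so areas and boundary lengths simply add and each stays a separate island — boundary = 113.06 mm. Overall, the cross-section has 2 separate islands. Total boundary length (outer) = 113.06 mm.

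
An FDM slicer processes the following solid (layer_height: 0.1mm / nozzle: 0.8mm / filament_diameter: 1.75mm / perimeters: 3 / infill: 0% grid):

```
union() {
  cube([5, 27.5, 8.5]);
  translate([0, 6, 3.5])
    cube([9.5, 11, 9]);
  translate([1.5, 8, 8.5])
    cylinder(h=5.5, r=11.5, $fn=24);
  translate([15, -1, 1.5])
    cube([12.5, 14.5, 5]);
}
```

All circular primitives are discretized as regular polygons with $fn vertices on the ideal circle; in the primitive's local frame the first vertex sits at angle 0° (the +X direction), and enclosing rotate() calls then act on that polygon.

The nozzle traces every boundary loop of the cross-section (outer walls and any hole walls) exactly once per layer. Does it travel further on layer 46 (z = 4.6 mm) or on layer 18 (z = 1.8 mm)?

Layer 46 (z = 4.6): the cube (footprint 5×27.5) is included at this height (perimeter 65.00 mm); the cube at (0, 6) (footprint 9.5×11) is included at this height (perimeter 41.00 mm); the cylinder at (1.5, 8) is absent (z outside [8.5, 14]); the cube at (15, -1) (footprint 12.5×14.5) is included at this height (perimeter 54.00 mm); Combining (union): the regions partially overlap (shared area 55.00 mm²), so the edge portions inside another operand are dropped and the merged outline is re-measured after clipping — boundary = 128.00 mm. So its perimeter = 128.00 mm. Layer 18 (z = 1.8): the cube (footprint 5×27.5) is included at this height (perimeter 65.00 mm); the cube at (0, 6) is absent (z outside [3.5, 12.5]); the cylinder at (1.5, 8) does not reach this height (z outside [8.5, 14]); the cube at (15, -1) is present — its section is the full 12.5×14.5 rectangle (perimeter 54.00 mm); Combining (union): the 2 present regions are separate (no shared area or edge), so areas and boundary lengths simply add and each stays a separate island — boundary = 119.00 mm. So its perimeter = 119.00 mm. Layer 46 is larger (128.00 vs 119.00 mm).

layer 46 (z = 4.6 mm)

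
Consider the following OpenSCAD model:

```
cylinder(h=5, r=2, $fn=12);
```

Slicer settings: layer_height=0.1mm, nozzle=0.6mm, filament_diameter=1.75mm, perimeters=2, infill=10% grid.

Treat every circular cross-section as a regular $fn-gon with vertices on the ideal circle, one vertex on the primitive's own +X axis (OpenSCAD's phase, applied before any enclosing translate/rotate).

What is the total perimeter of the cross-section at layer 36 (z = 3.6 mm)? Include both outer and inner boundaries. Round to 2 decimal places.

At z = 3.6 mm: the cylinder: section is a regular 12-gon, circumradius r=2 (perimeter = 2·12·2.000·sin(180°/12) = 12.42 mm). Overall, the cross-section is a single solid region. Total boundary length (outer) = 12.42 mm.

12.42 mm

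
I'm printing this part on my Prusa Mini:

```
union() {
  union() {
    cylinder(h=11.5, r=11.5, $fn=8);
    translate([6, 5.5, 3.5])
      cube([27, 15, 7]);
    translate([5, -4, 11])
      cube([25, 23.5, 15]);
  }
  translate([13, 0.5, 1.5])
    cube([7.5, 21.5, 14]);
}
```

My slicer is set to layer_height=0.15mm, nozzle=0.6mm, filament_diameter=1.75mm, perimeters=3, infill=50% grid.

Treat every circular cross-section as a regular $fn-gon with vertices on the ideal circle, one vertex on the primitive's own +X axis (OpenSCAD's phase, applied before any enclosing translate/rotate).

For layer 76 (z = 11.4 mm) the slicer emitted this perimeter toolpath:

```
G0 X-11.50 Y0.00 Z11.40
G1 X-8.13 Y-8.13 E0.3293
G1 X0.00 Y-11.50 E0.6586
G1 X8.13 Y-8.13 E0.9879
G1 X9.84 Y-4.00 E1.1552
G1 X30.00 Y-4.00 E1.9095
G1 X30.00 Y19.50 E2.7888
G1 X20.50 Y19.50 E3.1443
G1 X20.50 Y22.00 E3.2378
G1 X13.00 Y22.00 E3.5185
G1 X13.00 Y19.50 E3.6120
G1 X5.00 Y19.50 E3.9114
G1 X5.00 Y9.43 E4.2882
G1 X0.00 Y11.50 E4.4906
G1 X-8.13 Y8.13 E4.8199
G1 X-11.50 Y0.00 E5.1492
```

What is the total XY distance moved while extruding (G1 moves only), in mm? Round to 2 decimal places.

Sum the Euclidean lengths of each G1 segment: total = 137.62 mm.

137.62 mm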